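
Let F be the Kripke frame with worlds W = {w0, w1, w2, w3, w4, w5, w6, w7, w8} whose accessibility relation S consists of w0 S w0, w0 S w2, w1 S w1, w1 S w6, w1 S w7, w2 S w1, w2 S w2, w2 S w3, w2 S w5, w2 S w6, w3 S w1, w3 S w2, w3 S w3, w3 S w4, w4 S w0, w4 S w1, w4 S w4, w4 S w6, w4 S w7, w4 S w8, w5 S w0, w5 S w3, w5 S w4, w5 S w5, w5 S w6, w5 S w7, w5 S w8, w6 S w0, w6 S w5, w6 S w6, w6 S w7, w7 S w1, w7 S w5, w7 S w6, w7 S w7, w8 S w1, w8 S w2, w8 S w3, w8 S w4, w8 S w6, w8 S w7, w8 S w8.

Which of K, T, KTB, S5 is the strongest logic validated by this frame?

T

Reflexive (axiom T): yes — every world is S-related to itself.
Symmetric (axiom B): no — w0 S w2 but not w2 S w0.
Euclidean (axiom 5): no — w2 S w1 and w2 S w3, but not w1 S w3.
So F validates K, T; KTB would additionally require S to be symmetric. The strongest is T.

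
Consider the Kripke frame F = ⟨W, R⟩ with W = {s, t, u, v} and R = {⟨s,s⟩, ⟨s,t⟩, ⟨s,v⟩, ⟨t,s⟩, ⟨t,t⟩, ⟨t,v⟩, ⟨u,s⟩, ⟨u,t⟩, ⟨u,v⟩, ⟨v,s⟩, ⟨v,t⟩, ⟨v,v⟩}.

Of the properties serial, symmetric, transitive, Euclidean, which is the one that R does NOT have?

symmetric

Serial: yes — every world has a successor (e.g. s R s).
Symmetric: no — u R s but not s R u.
Transitive: yes — every two-step R-path is closed by a direct edge.
Euclidean: yes — any two successors of a common world are R-related.
Only symmetric fails.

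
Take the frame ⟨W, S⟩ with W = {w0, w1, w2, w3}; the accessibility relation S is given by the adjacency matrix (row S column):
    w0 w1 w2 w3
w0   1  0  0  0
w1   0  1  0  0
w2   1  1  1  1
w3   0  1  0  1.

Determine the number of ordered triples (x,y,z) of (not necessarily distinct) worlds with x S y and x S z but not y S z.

Enumerating: (w2,w0,w1), (w2,w0,w2), (w2,w0,w3), (w2,w1,w0), (w2,w1,w2), (w2,w1,w3), (w2,w3,w0), (w2,w3,w2), (w3,w1,w3).

9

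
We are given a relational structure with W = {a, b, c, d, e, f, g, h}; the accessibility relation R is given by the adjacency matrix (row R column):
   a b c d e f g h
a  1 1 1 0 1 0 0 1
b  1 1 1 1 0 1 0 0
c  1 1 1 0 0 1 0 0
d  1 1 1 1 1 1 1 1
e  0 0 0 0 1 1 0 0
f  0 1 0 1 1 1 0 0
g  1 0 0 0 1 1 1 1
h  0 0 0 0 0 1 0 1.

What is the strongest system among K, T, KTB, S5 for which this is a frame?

Reflexive (axiom T): yes — every world is R-related to itself.
Symmetric (axiom B): no — a R e but not e R a.
Euclidean (axiom 5): no — a R b and a R e, but not b R e.
So F validates K, T; KTB would additionally require R to be symmetric. The strongest is T.

T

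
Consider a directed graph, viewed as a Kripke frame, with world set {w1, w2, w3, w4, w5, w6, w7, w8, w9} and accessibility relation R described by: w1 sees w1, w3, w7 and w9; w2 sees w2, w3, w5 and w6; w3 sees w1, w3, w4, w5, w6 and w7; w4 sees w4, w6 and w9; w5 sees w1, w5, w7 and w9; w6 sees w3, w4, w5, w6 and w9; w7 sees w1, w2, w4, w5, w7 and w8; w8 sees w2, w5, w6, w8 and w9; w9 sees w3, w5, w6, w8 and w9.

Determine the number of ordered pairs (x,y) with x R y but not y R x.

17

Enumerating: (w1,w9), (w2,w3), (w2,w5), (w2,w6), (w3,w4), (w3,w5), (w3,w7), (w4,w9), (w5,w1), (w6,w5), (w7,w2), (w7,w4), (w7,w8), (w8,w2), (w8,w5), (w8,w6), (w9,w3).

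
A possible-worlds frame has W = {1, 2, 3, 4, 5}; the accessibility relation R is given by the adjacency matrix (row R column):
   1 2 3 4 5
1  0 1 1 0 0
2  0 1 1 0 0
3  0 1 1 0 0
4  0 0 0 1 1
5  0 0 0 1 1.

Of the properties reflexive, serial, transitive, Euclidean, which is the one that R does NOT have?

Reflexive: no — 1 is not related to itself.
Serial: yes — every world has a successor (e.g. 1 R 2).
Transitive: yes — every two-step R-path is closed by a direct edge.
Euclidean: yes — any two successors of a common world are R-related.
Only reflexive fails.

reflexive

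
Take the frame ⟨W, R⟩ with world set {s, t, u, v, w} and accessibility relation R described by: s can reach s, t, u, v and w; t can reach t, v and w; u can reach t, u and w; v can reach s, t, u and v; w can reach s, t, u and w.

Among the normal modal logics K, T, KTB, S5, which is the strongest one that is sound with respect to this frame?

Reflexive (axiom T): yes — every world is R-related to itself.
Symmetric (axiom B): no — s R t but not t R s.
Euclidean (axiom 5): no — s R t and s R u, but not t R u.
So F validates K, T; KTB would additionally require R to be symmetric. The strongest is T.

T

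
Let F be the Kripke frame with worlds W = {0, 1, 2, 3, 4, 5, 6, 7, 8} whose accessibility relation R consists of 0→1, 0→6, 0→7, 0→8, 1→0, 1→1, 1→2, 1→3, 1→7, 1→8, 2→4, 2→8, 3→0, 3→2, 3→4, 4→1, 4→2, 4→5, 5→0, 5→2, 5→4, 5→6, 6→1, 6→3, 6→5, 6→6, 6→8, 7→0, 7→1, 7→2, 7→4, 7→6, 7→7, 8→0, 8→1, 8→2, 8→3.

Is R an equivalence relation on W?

Reflexive: no — 0 is not related to itself.
Symmetric: no — 0 R 6 but not 6 R 0.
Transitive: no — 0 R 1 and 1 R 2, but not 0 R 2.
So R is not an equivalence relation.

No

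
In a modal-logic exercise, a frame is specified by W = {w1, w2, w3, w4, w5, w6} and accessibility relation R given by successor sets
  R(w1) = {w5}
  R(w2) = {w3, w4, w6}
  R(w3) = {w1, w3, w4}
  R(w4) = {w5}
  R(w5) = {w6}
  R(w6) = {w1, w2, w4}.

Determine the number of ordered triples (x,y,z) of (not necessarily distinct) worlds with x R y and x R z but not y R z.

23

Enumerating: (w1,w5,w5), (w2,w3,w6), (w2,w4,w3), (w2,w4,w4), (w2,w4,w6), (w2,w6,w3), (w2,w6,w6), (w3,w1,w1), (w3,w1,w3), (w3,w1,w4), (w3,w4,w1), (w3,w4,w3), … and 11 more.
Total: 23.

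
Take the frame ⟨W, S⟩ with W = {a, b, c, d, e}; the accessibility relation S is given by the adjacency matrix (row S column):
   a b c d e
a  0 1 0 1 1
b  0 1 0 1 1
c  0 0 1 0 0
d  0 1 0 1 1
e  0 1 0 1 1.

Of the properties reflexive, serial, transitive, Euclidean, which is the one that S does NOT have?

Reflexive: no — a is not related to itself.
Serial: yes — every world has a successor (e.g. a S b).
Transitive: yes — every two-step S-path is closed by a direct edge.
Euclidean: yes — any two successors of a common world are S-related.
Only reflexive fails.

reflexive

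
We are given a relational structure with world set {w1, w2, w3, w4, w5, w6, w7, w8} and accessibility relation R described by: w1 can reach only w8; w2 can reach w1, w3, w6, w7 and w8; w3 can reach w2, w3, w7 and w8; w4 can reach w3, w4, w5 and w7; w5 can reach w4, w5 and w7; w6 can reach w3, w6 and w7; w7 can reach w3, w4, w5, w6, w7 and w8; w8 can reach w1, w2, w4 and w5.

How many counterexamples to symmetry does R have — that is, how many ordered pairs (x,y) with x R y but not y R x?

Enumerating: (w2,w1), (w2,w6), (w2,w7), (w3,w8), (w4,w3), (w6,w3), (w7,w8), (w8,w4), (w8,w5).

9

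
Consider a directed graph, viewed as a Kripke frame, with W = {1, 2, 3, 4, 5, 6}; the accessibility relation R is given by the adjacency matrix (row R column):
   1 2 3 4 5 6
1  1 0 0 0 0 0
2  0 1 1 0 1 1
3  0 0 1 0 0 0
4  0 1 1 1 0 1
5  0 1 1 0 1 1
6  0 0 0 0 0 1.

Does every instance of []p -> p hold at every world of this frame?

Yes

The schema T characterises exactly the reflexive frames.
Reflexive: yes — every world is R-related to itself.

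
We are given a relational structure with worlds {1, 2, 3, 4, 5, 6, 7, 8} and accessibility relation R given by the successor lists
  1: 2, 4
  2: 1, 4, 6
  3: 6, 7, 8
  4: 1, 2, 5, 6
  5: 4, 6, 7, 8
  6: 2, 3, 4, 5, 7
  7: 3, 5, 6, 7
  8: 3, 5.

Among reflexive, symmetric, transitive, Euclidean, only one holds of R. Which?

symmetric

Reflexive: no — 1 is not related to itself.
Symmetric: yes — every pair in R has its reverse in R.
Transitive: no — 1 R 2 and 2 R 6, but not 1 R 6.
Euclidean: no — 2 R 1 and 2 R 6, but not 1 R 6.
Only symmetric holds.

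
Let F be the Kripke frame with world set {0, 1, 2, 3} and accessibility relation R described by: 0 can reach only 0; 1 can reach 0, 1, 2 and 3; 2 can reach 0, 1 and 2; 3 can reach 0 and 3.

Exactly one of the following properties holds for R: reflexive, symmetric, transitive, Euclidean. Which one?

Reflexive: yes — every world is R-related to itself.
Symmetric: no — 1 R 0 but not 0 R 1.
Transitive: no — 2 R 1 and 1 R 3, but not 2 R 3.
Euclidean: no — 1 R 0 and 1 R 2, but not 0 R 2.
Only reflexive holds.

reflexive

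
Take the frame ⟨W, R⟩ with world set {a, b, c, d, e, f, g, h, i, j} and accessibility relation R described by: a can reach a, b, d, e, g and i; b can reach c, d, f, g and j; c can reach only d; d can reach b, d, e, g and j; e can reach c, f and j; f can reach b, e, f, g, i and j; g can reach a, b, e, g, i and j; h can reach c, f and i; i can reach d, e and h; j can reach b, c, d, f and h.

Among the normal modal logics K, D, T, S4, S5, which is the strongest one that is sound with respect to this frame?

Serial (axiom D): yes — every world has a successor (e.g. a R a).
Reflexive (axiom T): no — b is not related to itself.
Transitive (axiom 4): no — a R b and b R c, but not a R c.
Euclidean (axiom 5): no — a R b and a R e, but not b R e.
So F validates K, D; T would additionally require R to be reflexive. The strongest is D.

D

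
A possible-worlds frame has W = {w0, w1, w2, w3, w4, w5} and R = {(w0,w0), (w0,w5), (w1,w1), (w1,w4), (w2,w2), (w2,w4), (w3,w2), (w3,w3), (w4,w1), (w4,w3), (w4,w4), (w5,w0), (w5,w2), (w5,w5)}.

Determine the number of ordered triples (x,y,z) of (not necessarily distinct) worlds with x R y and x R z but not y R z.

Enumerating: (w2,w4,w2), (w3,w2,w3), (w4,w1,w3), (w4,w3,w1), (w4,w3,w4), (w5,w0,w2), (w5,w2,w0), (w5,w2,w5).

8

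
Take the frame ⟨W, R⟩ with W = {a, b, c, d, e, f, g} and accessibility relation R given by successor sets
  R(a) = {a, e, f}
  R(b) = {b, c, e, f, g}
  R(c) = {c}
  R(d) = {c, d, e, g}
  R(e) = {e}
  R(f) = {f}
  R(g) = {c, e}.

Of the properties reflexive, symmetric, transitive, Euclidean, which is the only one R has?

transitive

Reflexive: no — g is not related to itself.
Symmetric: no — a R e but not e R a.
Transitive: yes — every two-step R-path is closed by a direct edge.
Euclidean: no — a R e and a R f, but not e R f.
Only transitive holds.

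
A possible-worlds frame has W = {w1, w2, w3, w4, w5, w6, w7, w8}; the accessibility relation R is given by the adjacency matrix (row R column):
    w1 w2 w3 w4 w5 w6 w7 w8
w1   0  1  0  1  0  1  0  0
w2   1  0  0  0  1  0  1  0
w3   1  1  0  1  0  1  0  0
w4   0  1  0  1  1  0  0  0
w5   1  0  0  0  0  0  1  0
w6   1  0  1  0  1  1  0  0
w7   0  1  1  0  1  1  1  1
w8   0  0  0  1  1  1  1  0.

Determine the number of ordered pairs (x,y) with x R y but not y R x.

14

Enumerating: (w1,w4), (w2,w5), (w3,w1), (w3,w2), (w3,w4), (w4,w2), (w4,w5), (w5,w1), (w6,w5), (w7,w3), (w7,w6), (w8,w4), (w8,w5), (w8,w6).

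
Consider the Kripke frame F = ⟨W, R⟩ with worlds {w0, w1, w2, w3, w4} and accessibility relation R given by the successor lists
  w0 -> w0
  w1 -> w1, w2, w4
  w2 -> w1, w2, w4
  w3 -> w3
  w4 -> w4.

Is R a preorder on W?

Reflexive: yes — every world is R-related to itself.
Transitive: yes — every two-step R-path is closed by a direct edge.
So R is a preorder.

Yes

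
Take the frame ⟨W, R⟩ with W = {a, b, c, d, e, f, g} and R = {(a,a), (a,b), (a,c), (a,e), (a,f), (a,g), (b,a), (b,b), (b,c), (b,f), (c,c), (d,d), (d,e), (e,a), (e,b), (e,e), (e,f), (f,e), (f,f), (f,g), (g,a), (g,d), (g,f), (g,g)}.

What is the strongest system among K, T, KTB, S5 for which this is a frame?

T

Reflexive (axiom T): yes — every world is R-related to itself.
Symmetric (axiom B): no — a R c but not c R a.
Euclidean (axiom 5): no — a R b and a R e, but not b R e.
So F validates K, T; KTB would additionally require R to be symmetric. The strongest is T.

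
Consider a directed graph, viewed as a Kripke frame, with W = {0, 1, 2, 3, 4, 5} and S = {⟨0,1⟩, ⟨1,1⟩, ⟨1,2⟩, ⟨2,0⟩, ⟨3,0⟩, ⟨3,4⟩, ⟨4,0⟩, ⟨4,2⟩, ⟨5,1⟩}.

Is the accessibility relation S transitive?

Transitive: no — 0 S 1 and 1 S 2, but not 0 S 2.

No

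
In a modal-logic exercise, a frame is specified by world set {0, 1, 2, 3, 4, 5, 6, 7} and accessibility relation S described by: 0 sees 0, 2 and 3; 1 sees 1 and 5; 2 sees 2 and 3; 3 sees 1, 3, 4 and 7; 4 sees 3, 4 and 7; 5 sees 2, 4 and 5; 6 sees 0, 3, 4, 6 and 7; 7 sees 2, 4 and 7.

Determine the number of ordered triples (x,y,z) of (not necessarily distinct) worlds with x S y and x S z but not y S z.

29

Enumerating: (0,2,0), (0,3,0), (0,3,2), (1,5,1), (2,3,2), (3,1,3), (3,1,4), (3,1,7), (3,4,1), (3,7,1), (3,7,3), (4,7,3), … and 17 more.
Total: 29.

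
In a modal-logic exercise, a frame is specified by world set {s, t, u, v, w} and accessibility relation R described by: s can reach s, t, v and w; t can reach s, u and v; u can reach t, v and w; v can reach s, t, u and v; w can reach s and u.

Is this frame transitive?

Transitive: no — s R t and t R u, but not s R u.

No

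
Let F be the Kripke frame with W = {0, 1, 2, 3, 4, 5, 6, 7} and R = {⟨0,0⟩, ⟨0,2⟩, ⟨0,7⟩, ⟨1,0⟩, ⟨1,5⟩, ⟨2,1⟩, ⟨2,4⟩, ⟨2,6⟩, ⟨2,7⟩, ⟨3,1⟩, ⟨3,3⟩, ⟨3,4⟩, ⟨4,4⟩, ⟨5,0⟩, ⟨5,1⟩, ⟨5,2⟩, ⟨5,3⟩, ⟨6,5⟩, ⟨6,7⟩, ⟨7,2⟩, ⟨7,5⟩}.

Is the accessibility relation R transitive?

Transitive: no — 0 R 2 and 2 R 1, but not 0 R 1.

No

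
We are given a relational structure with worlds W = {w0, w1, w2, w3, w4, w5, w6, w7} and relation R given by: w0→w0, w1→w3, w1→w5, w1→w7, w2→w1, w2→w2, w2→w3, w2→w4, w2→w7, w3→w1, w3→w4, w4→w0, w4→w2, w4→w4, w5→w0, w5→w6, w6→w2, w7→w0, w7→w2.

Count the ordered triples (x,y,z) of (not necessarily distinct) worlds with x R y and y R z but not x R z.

26

Enumerating: (w1,w3,w1), (w1,w3,w4), (w1,w5,w0), (w1,w5,w6), (w1,w7,w0), (w1,w7,w2), (w2,w1,w5), (w2,w4,w0), (w2,w7,w0), (w3,w1,w3), (w3,w1,w5), (w3,w1,w7), … and 14 more.
Total: 26.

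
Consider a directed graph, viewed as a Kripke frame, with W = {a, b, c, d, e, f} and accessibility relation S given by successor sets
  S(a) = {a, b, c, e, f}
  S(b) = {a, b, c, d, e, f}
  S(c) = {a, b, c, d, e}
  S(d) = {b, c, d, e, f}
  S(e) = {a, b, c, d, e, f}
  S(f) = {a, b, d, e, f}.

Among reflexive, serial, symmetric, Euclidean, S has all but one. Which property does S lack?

Reflexive: yes — every world is S-related to itself.
Serial: yes — every world has a successor (e.g. a S a).
Symmetric: yes — every pair in S has its reverse in S.
Euclidean: no — a S c and a S f, but not c S f.
Only Euclidean fails.

Euclidean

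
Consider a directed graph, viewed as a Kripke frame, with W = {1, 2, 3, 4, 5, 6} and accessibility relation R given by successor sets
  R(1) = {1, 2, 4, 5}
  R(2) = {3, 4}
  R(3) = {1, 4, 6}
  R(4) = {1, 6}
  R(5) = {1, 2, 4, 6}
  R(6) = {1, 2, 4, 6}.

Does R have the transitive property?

Transitive: no — 1 R 2 and 2 R 3, but not 1 R 3.

No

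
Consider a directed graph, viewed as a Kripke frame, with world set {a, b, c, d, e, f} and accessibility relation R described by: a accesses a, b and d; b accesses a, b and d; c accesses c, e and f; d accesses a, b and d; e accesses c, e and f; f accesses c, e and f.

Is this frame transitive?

Transitive: yes — every two-step R-path is closed by a direct edge.

Yes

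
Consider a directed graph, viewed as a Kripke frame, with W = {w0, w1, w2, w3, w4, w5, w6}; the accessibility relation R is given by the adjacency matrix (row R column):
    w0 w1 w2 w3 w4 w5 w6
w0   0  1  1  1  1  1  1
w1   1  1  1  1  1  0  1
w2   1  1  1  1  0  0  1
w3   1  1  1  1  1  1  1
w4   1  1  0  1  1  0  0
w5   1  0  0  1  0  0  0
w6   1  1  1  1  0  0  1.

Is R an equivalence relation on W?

Reflexive: no — w0 is not related to itself.
Symmetric: yes — every pair in R has its reverse in R.
Transitive: no — w1 R w0 and w0 R w5, but not w1 R w5.
So R is not an equivalence relation.

No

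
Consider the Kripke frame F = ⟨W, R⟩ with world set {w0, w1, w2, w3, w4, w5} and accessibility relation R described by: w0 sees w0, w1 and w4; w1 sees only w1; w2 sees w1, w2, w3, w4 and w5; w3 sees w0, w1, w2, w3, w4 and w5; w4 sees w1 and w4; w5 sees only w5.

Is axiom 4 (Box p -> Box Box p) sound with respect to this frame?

No

Axiom 4 corresponds to the accessibility relation being transitive.
Transitive: no — w2 R w3 and w3 R w0, but not w2 R w0.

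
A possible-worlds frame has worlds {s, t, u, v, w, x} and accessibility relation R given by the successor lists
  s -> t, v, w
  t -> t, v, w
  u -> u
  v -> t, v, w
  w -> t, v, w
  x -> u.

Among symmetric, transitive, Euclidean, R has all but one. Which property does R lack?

symmetric

Symmetric: no — s R t but not t R s.
Transitive: yes — every two-step R-path is closed by a direct edge.
Euclidean: yes — any two successors of a common world are R-related.
Only symmetric fails.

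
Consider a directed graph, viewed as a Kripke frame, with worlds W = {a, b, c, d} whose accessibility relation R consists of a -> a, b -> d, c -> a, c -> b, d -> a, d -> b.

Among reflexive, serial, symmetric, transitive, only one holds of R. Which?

Reflexive: no — b is not related to itself.
Serial: yes — every world has a successor (e.g. a R a).
Symmetric: no — c R a but not a R c.
Transitive: no — b R d and d R a, but not b R a.
Only serial holds.

serial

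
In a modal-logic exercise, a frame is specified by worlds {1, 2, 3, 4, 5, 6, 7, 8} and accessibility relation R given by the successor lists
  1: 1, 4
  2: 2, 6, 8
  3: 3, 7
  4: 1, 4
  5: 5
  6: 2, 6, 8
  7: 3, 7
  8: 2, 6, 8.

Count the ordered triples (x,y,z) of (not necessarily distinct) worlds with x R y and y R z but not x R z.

0

R is transitive; there are no such tuples.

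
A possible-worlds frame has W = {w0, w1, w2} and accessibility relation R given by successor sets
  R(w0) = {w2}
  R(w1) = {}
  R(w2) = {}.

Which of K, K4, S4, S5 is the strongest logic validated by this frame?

Transitive (axiom 4): yes — every two-step R-path is closed by a direct edge.
Reflexive (axiom T): no — w0 is not related to itself.
Euclidean (axiom 5): no — w0 R w2 and w0 R w2, but not w2 R w2.
So F validates K, K4; S4 would additionally require R to be reflexive. The strongest is K4.

K4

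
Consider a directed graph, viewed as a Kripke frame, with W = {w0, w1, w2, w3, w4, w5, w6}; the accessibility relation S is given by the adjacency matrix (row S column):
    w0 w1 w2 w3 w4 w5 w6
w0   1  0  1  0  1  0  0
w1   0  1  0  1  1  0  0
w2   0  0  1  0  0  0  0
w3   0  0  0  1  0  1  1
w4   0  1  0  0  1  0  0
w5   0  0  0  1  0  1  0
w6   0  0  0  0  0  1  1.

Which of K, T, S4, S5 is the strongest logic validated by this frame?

T

Reflexive (axiom T): yes — every world is S-related to itself.
Transitive (axiom 4): no — w0 S w4 and w4 S w1, but not w0 S w1.
Euclidean (axiom 5): no — w0 S w2 and w0 S w4, but not w2 S w4.
So F validates K, T; S4 would additionally require S to be transitive. The strongest is T.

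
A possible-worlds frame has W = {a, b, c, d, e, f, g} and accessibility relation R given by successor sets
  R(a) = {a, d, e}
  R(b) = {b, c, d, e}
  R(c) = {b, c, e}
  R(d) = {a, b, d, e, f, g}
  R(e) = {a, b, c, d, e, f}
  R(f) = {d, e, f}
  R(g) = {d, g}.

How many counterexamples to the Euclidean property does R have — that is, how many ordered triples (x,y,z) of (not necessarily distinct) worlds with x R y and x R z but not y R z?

28

Enumerating: (b,c,d), (b,d,c), (d,a,b), (d,a,f), (d,a,g), (d,b,a), (d,b,f), (d,b,g), (d,e,g), (d,f,a), (d,f,b), (d,f,g), … and 16 more.
Total: 28.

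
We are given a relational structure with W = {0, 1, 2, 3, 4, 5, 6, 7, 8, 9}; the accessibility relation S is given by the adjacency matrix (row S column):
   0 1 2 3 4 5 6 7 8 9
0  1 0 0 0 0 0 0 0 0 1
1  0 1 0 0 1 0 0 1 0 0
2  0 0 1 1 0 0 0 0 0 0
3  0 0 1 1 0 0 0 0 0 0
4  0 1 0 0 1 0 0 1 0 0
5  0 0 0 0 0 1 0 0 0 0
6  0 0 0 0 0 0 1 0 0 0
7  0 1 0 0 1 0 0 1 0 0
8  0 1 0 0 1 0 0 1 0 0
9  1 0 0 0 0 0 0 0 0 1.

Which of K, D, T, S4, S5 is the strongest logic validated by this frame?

D

Serial (axiom D): yes — every world has a successor (e.g. 0 S 0).
Reflexive (axiom T): no — 8 is not related to itself.
Transitive (axiom 4): yes — every two-step S-path is closed by a direct edge.
Euclidean (axiom 5): yes — any two successors of a common world are S-related.
So F validates K, D; T would additionally require S to be reflexive. The strongest is D.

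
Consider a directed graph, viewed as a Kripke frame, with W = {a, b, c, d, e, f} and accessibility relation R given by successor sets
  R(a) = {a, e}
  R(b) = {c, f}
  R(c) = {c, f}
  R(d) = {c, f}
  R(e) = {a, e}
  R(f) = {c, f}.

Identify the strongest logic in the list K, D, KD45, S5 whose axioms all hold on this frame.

KD45

Serial (axiom D): yes — every world has a successor (e.g. a R a).
Euclidean (axiom 5): yes — any two successors of a common world are R-related.
Transitive (axiom 4): yes — every two-step R-path is closed by a direct edge.
Reflexive (axiom T): no — b is not related to itself.
So F validates K, D, KD45; S5 would additionally require R to be reflexive. The strongest is KD45.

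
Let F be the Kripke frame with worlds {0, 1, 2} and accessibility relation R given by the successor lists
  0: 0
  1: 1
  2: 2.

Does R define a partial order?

Yes

Reflexive: yes — every world is R-related to itself.
Transitive: yes — every two-step R-path is closed by a direct edge.
Antisymmetric: yes — no distinct pair is related both ways.
So R is a partial order.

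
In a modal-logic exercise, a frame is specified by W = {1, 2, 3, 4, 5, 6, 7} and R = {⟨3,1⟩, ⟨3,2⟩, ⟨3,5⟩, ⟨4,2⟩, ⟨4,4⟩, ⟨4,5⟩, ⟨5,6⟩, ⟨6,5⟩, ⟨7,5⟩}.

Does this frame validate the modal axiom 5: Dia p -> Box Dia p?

By correspondence theory, 5 is valid on a frame iff R is Euclidean.
Euclidean: no — 3 R 1 and 3 R 2, but not 1 R 2.

No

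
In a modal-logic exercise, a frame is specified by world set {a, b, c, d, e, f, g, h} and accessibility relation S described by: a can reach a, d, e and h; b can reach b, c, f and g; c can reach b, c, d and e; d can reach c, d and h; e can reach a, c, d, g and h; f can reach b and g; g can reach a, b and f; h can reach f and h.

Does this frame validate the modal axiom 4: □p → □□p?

No

By correspondence theory, 4 is valid on a frame iff S is transitive.
Transitive: no — a S d and d S c, but not a S c.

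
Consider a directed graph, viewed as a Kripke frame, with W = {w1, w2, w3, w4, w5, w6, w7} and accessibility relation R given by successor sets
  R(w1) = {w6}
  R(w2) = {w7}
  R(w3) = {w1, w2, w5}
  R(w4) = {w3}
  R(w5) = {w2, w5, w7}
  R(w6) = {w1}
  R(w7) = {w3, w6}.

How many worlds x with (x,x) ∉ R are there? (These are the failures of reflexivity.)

Enumerating: w1, w2, w3, w4, w6, w7.

6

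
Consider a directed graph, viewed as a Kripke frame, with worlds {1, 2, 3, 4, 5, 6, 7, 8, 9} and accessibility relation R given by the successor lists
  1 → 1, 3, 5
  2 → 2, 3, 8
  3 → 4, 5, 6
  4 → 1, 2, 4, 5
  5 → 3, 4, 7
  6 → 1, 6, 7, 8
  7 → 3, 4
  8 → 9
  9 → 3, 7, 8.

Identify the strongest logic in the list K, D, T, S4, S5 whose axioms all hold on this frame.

Serial (axiom D): yes — every world has a successor (e.g. 1 R 1).
Reflexive (axiom T): no — 3 is not related to itself.
Transitive (axiom 4): no — 1 R 3 and 3 R 4, but not 1 R 4.
Euclidean (axiom 5): no — 2 R 3 and 2 R 8, but not 3 R 8.
So F validates K, D; T would additionally require R to be reflexive. The strongest is D.

D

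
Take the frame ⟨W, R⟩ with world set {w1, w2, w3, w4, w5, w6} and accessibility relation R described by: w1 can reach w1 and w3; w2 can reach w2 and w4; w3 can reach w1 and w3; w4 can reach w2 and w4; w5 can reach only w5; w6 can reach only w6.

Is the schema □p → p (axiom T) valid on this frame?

The schema T characterises exactly the reflexive frames.
Reflexive: yes — every world is R-related to itself.

Yes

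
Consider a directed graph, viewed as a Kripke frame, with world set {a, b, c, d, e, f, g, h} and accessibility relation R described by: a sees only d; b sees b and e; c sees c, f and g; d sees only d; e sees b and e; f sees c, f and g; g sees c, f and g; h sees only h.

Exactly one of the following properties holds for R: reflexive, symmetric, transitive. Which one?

transitive

Reflexive: no — a is not related to itself.
Symmetric: no — a R d but not d R a.
Transitive: yes — every two-step R-path is closed by a direct edge.
Only transitive holds.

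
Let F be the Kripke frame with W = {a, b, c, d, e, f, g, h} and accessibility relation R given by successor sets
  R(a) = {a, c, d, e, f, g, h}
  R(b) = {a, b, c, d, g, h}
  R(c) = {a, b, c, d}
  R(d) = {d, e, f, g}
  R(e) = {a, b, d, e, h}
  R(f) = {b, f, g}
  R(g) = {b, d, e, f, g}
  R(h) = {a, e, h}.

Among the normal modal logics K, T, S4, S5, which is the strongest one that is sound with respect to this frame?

Reflexive (axiom T): yes — every world is R-related to itself.
Transitive (axiom 4): no — a R c and c R b, but not a R b.
Euclidean (axiom 5): no — a R c and a R e, but not c R e.
So F validates K, T; S4 would additionally require R to be transitive. The strongest is T.

T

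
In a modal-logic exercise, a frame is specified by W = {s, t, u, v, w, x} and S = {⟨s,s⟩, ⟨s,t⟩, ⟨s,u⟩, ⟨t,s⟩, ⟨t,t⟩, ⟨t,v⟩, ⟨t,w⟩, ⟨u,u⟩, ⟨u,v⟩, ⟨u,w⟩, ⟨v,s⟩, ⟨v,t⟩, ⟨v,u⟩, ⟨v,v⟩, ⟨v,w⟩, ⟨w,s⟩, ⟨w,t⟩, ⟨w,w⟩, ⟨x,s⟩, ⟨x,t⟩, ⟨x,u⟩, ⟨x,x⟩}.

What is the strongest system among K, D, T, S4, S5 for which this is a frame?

Serial (axiom D): yes — every world has a successor (e.g. s S s).
Reflexive (axiom T): yes — every world is S-related to itself.
Transitive (axiom 4): no — s S t and t S v, but not s S v.
Euclidean (axiom 5): no — s S t and s S u, but not t S u.
So F validates K, D, T; S4 would additionally require S to be transitive. The strongest is T.

T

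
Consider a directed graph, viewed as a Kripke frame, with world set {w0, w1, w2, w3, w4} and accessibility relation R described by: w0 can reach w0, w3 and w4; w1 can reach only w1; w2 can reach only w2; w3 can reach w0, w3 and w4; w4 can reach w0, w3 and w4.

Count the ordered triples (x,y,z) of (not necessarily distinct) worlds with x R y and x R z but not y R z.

R is Euclidean; there are no such tuples.

0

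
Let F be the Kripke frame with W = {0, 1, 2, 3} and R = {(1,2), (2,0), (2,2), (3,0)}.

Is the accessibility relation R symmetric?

No

Symmetric: no — 1 R 2 but not 2 R 1.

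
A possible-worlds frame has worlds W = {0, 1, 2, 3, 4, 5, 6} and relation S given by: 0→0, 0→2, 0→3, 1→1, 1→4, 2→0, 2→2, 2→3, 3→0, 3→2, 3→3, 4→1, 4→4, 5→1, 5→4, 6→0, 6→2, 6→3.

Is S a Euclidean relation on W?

Yes

Euclidean: yes — any two successors of a common world are S-related.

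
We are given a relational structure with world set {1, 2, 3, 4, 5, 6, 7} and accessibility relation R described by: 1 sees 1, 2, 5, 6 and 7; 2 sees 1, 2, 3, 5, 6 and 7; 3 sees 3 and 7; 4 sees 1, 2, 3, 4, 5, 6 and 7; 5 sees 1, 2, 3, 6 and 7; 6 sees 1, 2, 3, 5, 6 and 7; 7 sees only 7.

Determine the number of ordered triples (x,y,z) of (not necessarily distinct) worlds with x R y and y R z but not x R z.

Enumerating: (1,2,3), (1,5,3), (1,6,3), (5,1,5), (5,2,5), (5,6,5).

6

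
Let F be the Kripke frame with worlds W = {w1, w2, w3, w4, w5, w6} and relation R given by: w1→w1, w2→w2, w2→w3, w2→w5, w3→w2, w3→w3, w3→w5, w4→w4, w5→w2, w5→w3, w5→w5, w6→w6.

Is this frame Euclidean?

Yes

Euclidean: yes — any two successors of a common world are R-related.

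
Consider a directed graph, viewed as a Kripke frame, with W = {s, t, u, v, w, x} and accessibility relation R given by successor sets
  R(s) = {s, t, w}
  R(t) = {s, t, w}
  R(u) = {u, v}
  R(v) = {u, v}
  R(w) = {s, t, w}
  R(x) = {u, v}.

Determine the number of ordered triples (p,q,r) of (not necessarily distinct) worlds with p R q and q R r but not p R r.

0

R is transitive; there are no such tuples.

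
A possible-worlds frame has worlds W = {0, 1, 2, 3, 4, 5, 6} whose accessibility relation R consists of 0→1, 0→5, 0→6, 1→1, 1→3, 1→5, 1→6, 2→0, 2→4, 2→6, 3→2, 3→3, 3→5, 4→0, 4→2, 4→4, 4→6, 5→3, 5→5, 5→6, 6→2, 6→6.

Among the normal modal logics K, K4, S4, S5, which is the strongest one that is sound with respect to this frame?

K

Transitive (axiom 4): no — 0 R 1 and 1 R 3, but not 0 R 3.
Reflexive (axiom T): no — 0 is not related to itself.
Euclidean (axiom 5): no — 0 R 5 and 0 R 1, but not 5 R 1.
So F validates K; K4 would additionally require R to be transitive. The strongest is K.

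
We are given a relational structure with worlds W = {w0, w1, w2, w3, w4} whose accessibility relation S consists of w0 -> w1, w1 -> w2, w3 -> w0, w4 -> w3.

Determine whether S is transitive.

No

Transitive: no — w0 S w1 and w1 S w2, but not w0 S w2.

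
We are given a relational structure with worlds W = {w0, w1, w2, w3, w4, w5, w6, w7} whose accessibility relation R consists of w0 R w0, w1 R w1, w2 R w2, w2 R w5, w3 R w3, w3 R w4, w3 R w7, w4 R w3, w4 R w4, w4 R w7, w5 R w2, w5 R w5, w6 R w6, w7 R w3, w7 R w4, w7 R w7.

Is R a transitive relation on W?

Transitive: yes — every two-step R-path is closed by a direct edge.

Yes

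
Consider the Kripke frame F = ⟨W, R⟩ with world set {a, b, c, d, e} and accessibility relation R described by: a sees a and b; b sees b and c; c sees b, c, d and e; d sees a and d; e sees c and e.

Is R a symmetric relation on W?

Symmetric: no — a R b but not b R a.

No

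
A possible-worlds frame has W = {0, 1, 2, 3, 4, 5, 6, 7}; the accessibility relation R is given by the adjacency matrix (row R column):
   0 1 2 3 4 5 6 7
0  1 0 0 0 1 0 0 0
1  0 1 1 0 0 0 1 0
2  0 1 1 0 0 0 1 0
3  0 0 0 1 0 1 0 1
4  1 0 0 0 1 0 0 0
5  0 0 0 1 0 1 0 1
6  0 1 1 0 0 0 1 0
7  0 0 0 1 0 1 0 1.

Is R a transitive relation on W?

Transitive: yes — every two-step R-path is closed by a direct edge.

Yes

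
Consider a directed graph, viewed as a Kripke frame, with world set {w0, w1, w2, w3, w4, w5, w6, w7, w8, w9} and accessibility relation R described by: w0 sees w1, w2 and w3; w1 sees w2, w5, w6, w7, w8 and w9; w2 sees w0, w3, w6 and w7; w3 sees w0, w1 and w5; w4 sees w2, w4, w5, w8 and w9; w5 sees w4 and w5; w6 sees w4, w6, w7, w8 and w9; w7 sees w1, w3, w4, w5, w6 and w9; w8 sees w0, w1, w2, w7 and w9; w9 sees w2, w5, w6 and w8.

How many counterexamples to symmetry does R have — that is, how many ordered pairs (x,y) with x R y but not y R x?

Enumerating: (w0,w1), (w1,w2), (w1,w5), (w1,w6), (w1,w9), (w2,w3), (w2,w6), (w2,w7), (w3,w1), (w3,w5), (w4,w2), (w4,w8), … and 12 more.
Total: 24.

24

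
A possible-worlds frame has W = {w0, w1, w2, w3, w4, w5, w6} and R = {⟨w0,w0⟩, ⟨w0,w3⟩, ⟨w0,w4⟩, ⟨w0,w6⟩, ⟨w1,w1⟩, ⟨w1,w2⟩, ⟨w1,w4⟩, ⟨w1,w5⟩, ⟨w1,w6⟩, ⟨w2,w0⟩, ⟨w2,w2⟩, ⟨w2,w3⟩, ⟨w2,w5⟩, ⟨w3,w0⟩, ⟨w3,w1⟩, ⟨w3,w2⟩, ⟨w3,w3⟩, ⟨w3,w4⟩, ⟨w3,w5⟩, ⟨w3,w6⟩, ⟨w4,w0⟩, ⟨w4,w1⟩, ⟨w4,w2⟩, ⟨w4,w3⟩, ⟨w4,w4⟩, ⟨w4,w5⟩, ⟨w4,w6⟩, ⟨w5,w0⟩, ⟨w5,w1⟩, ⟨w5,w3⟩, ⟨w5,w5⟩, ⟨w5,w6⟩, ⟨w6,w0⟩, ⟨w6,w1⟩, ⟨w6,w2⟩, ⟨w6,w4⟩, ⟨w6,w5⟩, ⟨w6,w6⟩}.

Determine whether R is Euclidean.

Euclidean: no — w0 R w6 and w0 R w3, but not w6 R w3.

No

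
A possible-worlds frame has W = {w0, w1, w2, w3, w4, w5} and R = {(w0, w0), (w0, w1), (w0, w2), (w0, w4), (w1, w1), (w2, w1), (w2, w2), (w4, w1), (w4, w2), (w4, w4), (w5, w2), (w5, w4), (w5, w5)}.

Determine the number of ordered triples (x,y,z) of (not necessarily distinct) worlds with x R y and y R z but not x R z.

2

Enumerating: (w5,w2,w1), (w5,w4,w1).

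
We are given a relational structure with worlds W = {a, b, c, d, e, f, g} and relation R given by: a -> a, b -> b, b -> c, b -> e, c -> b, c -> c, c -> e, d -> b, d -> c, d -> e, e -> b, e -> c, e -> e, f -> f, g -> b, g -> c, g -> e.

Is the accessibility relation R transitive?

Transitive: yes — every two-step R-path is closed by a direct edge.

Yes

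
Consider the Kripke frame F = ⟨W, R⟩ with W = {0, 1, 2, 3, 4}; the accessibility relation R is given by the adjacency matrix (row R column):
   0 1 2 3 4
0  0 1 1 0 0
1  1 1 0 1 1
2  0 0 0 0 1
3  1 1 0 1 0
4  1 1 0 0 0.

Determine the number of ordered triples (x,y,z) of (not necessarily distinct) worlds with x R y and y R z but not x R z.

Enumerating: (0,1,0), (0,1,3), (0,1,4), (0,2,4), (1,0,2), (2,4,0), (2,4,1), (3,0,2), (3,1,4), (4,0,2), (4,1,3), (4,1,4).

12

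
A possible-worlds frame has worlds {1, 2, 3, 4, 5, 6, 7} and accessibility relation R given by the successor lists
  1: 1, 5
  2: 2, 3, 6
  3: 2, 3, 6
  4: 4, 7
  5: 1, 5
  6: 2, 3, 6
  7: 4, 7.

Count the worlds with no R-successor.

R is serial; there are no such worlds.

0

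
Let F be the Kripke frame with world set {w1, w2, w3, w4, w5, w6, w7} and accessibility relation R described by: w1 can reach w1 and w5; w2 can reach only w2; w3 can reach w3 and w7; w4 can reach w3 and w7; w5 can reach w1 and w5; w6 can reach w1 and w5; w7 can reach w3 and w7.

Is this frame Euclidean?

Euclidean: yes — any two successors of a common world are R-related.

Yes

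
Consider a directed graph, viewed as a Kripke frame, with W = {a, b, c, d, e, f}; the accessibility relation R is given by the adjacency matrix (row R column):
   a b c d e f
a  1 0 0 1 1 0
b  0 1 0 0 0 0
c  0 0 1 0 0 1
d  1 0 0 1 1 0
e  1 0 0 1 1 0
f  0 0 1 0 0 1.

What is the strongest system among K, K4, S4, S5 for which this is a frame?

S5

Transitive (axiom 4): yes — every two-step R-path is closed by a direct edge.
Reflexive (axiom T): yes — every world is R-related to itself.
Euclidean (axiom 5): yes — any two successors of a common world are R-related.
So F validates K, K4, S4, S5. The strongest is S5.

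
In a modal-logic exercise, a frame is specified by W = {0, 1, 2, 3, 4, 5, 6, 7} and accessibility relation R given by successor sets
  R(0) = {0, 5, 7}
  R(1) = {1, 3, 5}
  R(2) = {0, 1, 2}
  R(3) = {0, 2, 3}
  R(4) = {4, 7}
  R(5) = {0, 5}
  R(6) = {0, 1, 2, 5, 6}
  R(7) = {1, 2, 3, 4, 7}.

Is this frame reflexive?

Reflexive: yes — every world is R-related to itself.

Yes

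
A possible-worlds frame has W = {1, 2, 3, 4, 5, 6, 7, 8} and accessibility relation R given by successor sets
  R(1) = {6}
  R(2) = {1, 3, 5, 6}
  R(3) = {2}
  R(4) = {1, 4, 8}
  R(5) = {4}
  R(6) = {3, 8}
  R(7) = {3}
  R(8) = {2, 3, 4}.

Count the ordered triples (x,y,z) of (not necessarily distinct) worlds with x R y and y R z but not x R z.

23

Enumerating: (1,6,3), (1,6,8), (2,3,2), (2,5,4), (2,6,8), (3,2,1), (3,2,3), (3,2,5), (3,2,6), (4,1,6), (4,8,2), (4,8,3), … and 11 more.
Total: 23.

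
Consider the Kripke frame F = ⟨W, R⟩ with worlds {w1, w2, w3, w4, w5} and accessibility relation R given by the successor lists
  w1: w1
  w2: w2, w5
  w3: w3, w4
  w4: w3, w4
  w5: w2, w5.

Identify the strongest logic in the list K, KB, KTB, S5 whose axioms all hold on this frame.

Symmetric (axiom B): yes — every pair in R has its reverse in R.
Reflexive (axiom T): yes — every world is R-related to itself.
Euclidean (axiom 5): yes — any two successors of a common world are R-related.
So F validates K, KB, KTB, S5. The strongest is S5.

S5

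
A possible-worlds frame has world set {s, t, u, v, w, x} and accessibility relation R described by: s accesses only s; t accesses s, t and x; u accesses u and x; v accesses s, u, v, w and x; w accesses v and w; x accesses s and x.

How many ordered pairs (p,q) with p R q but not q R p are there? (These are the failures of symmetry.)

Enumerating: (t,s), (t,x), (u,x), (v,s), (v,u), (v,x), (x,s).

7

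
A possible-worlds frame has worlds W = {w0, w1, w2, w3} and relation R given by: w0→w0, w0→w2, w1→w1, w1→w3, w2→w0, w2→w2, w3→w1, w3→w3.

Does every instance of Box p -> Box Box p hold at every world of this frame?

The schema 4 characterises exactly the transitive frames.
Transitive: yes — every two-step R-path is closed by a direct edge.

Yes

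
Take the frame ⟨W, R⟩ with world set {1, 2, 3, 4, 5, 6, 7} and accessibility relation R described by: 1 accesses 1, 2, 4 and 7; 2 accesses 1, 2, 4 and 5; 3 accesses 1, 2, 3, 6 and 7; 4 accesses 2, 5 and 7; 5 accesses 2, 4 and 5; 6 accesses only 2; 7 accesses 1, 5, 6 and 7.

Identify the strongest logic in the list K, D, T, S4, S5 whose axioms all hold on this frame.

Serial (axiom D): yes — every world has a successor (e.g. 1 R 1).
Reflexive (axiom T): no — 4 is not related to itself.
Transitive (axiom 4): no — 1 R 2 and 2 R 5, but not 1 R 5.
Euclidean (axiom 5): no — 1 R 2 and 1 R 7, but not 2 R 7.
So F validates K, D; T would additionally require R to be reflexive. The strongest is D.

D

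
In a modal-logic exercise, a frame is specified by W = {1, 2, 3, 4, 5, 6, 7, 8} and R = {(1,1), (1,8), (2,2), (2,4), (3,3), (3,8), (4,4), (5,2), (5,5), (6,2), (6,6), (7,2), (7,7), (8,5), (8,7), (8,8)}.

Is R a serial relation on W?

Yes

Serial: yes — every world has a successor (e.g. 1 R 1).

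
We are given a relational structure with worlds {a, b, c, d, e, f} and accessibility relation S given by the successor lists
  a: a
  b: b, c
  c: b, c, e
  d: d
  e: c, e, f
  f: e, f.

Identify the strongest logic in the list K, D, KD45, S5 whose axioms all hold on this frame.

Serial (axiom D): yes — every world has a successor (e.g. a S a).
Euclidean (axiom 5): no — c S b and c S e, but not b S e.
Transitive (axiom 4): no — b S c and c S e, but not b S e.
Reflexive (axiom T): yes — every world is S-related to itself.
So F validates K, D; KD45 would additionally require S to be Euclidean and transitive. The strongest is D.

D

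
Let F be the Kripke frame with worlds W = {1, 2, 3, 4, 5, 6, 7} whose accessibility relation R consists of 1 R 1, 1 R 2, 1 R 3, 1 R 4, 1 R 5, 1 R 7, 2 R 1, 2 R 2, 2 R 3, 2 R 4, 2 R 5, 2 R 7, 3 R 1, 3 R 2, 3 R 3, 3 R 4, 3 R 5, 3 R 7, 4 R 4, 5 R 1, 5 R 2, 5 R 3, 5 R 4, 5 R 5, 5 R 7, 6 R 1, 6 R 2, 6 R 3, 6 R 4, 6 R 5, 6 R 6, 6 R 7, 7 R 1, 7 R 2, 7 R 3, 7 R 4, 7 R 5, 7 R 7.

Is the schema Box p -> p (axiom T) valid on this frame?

Yes

By correspondence theory, T is valid on a frame iff R is reflexive.
Reflexive: yes — every world is R-related to itself.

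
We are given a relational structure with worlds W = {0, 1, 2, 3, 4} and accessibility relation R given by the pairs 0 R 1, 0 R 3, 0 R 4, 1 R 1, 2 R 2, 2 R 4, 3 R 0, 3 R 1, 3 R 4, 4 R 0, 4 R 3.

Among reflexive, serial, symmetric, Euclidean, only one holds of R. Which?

serial

Reflexive: no — 0 is not related to itself.
Serial: yes — every world has a successor (e.g. 0 R 1).
Symmetric: no — 0 R 1 but not 1 R 0.
Euclidean: no — 0 R 1 and 0 R 3, but not 1 R 3.
Only serial holds.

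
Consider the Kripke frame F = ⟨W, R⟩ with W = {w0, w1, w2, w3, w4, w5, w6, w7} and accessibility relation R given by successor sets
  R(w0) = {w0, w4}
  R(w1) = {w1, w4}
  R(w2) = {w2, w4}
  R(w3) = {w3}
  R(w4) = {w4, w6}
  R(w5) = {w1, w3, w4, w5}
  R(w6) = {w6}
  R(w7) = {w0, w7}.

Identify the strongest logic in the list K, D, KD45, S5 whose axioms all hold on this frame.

Serial (axiom D): yes — every world has a successor (e.g. w0 R w0).
Euclidean (axiom 5): no — w5 R w1 and w5 R w3, but not w1 R w3.
Transitive (axiom 4): no — w0 R w4 and w4 R w6, but not w0 R w6.
Reflexive (axiom T): yes — every world is R-related to itself.
So F validates K, D; KD45 would additionally require R to be Euclidean and transitive. The strongest is D.

D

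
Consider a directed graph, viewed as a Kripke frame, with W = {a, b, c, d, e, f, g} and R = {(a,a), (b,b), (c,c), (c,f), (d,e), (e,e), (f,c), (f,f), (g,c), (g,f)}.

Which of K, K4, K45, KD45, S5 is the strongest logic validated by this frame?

KD45

Transitive (axiom 4): yes — every two-step R-path is closed by a direct edge.
Euclidean (axiom 5): yes — any two successors of a common world are R-related.
Serial (axiom D): yes — every world has a successor (e.g. a R a).
Reflexive (axiom T): no — d is not related to itself.
So F validates K, K4, K45, KD45; S5 would additionally require R to be reflexive. The strongest is KD45.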